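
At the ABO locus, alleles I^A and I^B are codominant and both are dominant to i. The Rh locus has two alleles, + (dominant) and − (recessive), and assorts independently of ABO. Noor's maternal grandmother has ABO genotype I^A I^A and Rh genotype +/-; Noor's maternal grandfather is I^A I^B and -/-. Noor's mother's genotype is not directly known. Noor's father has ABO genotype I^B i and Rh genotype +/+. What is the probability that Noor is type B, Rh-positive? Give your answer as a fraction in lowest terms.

1/4

Noor's mother's ABO genotype from I^A I^A × I^A I^B: 1/2 I^A I^A, 1/2 I^A I^B.
Crossing each possibility with the father I^B i and summing P(type B): 1/2·0 + 1/2·1/2 = 1/4.
Similarly for Rh via the mother's Rh distribution: P(Rh+) = 1.
Independent loci: 1/4 × 1 = 1/4.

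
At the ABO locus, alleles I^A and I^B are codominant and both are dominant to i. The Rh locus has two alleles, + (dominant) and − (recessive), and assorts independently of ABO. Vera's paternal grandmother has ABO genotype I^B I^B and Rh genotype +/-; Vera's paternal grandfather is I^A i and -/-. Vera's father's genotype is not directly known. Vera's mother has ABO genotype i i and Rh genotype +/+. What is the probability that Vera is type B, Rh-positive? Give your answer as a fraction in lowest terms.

1/2

Vera's father's ABO genotype from I^B I^B × I^A i: 1/2 I^A I^B, 1/2 I^B i.
Crossing each possibility with the mother i i and summing P(type B): 1/2·1/2 + 1/2·1/2 = 1/2.
Similarly for Rh via the father's Rh distribution: P(Rh+) = 1.
Independent loci: 1/2 × 1 = 1/2.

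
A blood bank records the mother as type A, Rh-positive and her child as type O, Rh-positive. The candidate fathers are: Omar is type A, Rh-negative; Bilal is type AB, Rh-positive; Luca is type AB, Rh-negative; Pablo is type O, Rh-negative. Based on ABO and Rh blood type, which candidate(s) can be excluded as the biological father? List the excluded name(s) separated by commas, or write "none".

A candidate is excluded only if no genotype consistent with his phenotype could produce a type O, Rh-positive child with a type A, Rh-positive mother.
Bilal (type AB, Rh+): no genotype consistent with that phenotype can produce a type-O Rh+ child with a type-A mother.
Luca (type AB, Rh-): no genotype consistent with that phenotype can produce a type-O Rh+ child with a type-A mother.

Bilal, Luca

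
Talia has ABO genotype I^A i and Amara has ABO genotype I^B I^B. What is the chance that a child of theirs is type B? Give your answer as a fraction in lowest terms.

ABO cross I^A i × I^B I^B → offspring phenotypes: 1/2 B, 1/2 AB.
So P(type B) = 1/2.

1/2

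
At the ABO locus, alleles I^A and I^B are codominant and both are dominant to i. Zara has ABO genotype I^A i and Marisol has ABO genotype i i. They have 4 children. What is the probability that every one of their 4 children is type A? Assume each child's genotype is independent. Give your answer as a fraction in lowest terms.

ABO cross I^A i × i i → 1/2 O, 1/2 A.
So P(type A) = 1/2 per child.
All 4 independent: (1/2)^4 = 1/16.

1/16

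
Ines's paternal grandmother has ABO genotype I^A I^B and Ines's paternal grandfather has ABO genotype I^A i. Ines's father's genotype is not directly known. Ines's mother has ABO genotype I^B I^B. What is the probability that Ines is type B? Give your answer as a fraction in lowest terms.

1/2

Ines's father's ABO genotype from I^A I^B × I^A i: 1/4 I^A I^A, 1/4 I^A I^B, 1/4 I^A i, 1/4 I^B i.
Crossing each possibility with the mother I^B I^B and summing P(type B): 1/4·0 + 1/4·1/2 + 1/4·1/2 + 1/4·1 = 1/2.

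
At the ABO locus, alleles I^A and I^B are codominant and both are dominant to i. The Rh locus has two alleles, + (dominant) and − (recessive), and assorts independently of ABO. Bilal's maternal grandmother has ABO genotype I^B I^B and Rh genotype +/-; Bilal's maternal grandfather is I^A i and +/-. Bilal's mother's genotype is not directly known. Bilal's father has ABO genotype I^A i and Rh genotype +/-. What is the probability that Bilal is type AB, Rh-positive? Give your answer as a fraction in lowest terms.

Bilal's mother's ABO genotype from I^B I^B × I^A i: 1/2 I^A I^B, 1/2 I^B i.
Crossing each possibility with the father I^A i and summing P(type AB): 1/2·1/4 + 1/2·1/4 = 1/4.
Similarly for Rh via the mother's Rh distribution: P(Rh+) = 3/4.
Independent loci: 1/4 × 3/4 = 3/16.

3/16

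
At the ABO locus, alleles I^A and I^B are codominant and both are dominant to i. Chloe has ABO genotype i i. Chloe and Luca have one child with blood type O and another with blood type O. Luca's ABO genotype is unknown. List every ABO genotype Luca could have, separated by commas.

For each candidate genotype of Luca, check whether crossing it with i i can produce every observed child phenotype.
  I^A I^A → possible child types {A} ✗
  I^A I^B → possible child types {A, B} ✗
  I^A i → possible child types {O, A} ✓
  I^B I^B → possible child types {B} ✗
  I^B i → possible child types {O, B} ✓
  i i → possible child types {O} ✓

I^A i, I^B i, i i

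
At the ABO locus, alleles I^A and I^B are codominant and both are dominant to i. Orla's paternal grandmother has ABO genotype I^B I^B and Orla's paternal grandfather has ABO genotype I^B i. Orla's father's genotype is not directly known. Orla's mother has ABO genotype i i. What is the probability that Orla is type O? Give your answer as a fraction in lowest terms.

Orla's father's ABO genotype from I^B I^B × I^B i: 1/2 I^B I^B, 1/2 I^B i.
Crossing each possibility with the mother i i and summing P(type O): 1/2·0 + 1/2·1/2 = 1/4.

1/4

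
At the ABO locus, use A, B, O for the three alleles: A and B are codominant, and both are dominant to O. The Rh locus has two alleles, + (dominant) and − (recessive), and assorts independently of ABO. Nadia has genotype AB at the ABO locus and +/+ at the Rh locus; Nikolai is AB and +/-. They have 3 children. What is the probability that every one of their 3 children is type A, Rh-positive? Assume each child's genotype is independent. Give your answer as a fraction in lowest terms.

ABO cross AB × AB → 1/4 A, 1/4 B, 1/2 AB.
Rh cross +/+ × +/- → 1 Rh+; so P(type A, Rh-positive) = 1/4 × 1 = 1/4 per child.
All 3 independent: (1/4)^3 = 1/64.

1/64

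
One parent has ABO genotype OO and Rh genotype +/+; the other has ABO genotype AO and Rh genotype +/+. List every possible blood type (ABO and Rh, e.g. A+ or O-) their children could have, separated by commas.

Gametes from OO × AO give offspring ABO genotypes AO, OO, i.e. phenotypes O, A.
Rh cross +/+ × +/+ → phenotypes Rh+.
Combining independently: O+, A+.

O+, A+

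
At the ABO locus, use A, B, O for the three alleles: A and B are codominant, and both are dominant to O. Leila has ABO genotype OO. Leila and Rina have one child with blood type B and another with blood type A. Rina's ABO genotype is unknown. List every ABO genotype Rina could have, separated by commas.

For each candidate genotype of Rina, check whether crossing it with OO can produce every observed child phenotype.
  AA → possible child types {A} ✗
  AB → possible child types {A, B} ✓
  AO → possible child types {O, A} ✗
  BB → possible child types {B} ✗
  BO → possible child types {O, B} ✗
  OO → possible child types {O} ✗

AB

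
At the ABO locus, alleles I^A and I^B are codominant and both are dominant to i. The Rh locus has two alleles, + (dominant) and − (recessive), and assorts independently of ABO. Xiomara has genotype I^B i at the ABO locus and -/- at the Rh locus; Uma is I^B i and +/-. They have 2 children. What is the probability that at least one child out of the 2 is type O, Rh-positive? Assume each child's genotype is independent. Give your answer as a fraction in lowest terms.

ABO cross I^B i × I^B i → 1/4 O, 3/4 B.
Rh cross -/- × +/- → 1/2 Rh+, 1/2 Rh-; so P(type O, Rh-positive) = 1/4 × 1/2 = 1/8 per child.
P(none) = (7/8)^2 = 49/64; P(at least one) = 1 − 49/64 = 15/64.

15/64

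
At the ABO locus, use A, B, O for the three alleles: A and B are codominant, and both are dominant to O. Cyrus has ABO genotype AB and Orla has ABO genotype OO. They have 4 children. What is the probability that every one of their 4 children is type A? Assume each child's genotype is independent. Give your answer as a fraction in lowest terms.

1/16

ABO cross AB × OO → 1/2 A, 1/2 B.
So P(type A) = 1/2 per child.
All 4 independent: (1/2)^4 = 1/16.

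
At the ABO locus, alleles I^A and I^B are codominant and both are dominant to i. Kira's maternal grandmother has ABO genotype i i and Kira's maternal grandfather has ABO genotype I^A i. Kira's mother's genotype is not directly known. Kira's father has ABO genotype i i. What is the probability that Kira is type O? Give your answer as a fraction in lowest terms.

Kira's mother's ABO genotype from i i × I^A i: 1/2 I^A i, 1/2 i i.
Crossing each possibility with the father i i and summing P(type O): 1/2·1/2 + 1/2·1 = 3/4.

3/4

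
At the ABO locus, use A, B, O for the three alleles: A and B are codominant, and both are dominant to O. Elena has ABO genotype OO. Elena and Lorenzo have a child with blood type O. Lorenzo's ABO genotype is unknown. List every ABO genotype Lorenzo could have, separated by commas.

For each candidate genotype of Lorenzo, check whether crossing it with OO can produce every observed child phenotype.
  AA → possible child types {A} ✗
  AB → possible child types {A, B} ✗
  AO → possible child types {O, A} ✓
  BB → possible child types {B} ✗
  BO → possible child types {O, B} ✓
  OO → possible child types {O} ✓

AO, BO, OO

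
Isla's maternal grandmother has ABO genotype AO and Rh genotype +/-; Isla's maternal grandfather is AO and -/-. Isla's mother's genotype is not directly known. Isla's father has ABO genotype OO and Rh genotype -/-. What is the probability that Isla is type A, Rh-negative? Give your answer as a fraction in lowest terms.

3/8

Isla's mother's ABO genotype from AO × AO: 1/4 AA, 1/2 AO, 1/4 OO.
Crossing each possibility with the father OO and summing P(type A): 1/4·1 + 1/2·1/2 + 1/4·0 = 1/2.
Similarly for Rh via the mother's Rh distribution: P(Rh-) = 3/4.
Independent loci: 1/2 × 3/4 = 3/8.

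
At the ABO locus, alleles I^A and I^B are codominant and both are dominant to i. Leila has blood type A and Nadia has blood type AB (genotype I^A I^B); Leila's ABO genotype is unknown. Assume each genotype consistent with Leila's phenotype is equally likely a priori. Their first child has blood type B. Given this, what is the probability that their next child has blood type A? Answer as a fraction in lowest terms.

Possible genotypes: Leila ∈ {I^A I^A, I^A i}; Nadia ∈ {I^A I^B}.
Weight each parental genotype pair by prior × P(type-B child):
  I^A i × I^A I^B: posterior weight 1; P(next child type A) = 1/2.
Weighted sum = 1/2.

1/2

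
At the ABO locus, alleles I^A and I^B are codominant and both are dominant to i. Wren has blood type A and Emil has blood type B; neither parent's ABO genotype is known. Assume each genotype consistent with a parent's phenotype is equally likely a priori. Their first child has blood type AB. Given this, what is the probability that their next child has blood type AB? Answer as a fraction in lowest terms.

Possible genotypes: Wren ∈ {I^A I^A, I^A i}; Emil ∈ {I^B I^B, I^B i}.
Weight each parental genotype pair by prior × P(type-AB child):
  I^A I^A × I^B I^B: posterior weight 4/9; P(next child type AB) = 1.
  I^A I^A × I^B i: posterior weight 2/9; P(next child type AB) = 1/2.
  I^A i × I^B I^B: posterior weight 2/9; P(next child type AB) = 1/2.
  I^A i × I^B i: posterior weight 1/9; P(next child type AB) = 1/4.
Weighted sum = 25/36.

25/36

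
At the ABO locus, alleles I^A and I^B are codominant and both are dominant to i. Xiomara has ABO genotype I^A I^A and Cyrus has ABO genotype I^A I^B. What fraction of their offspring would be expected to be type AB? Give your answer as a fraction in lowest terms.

1/2

ABO cross I^A I^A × I^A I^B → offspring phenotypes: 1/2 A, 1/2 AB.
So P(type AB) = 1/2.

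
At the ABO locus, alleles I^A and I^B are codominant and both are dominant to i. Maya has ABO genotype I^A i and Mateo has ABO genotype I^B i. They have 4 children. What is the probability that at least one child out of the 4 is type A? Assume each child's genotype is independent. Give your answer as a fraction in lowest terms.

ABO cross I^A i × I^B i → 1/4 O, 1/4 A, 1/4 B, 1/4 AB.
So P(type A) = 1/4 per child.
P(none) = (3/4)^4 = 81/256; P(at least one) = 1 − 81/256 = 175/256.

175/256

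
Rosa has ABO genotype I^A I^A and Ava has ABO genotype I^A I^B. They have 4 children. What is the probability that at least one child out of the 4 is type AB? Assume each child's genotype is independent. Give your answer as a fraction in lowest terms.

ABO cross I^A I^A × I^A I^B → 1/2 A, 1/2 AB.
So P(type AB) = 1/2 per child.
P(none) = (1/2)^4 = 1/16; P(at least one) = 1 − 1/16 = 15/16.

15/16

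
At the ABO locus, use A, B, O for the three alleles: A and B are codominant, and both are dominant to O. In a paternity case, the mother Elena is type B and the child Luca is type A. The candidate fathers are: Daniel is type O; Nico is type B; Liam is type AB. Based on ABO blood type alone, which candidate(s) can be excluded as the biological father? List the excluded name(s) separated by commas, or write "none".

Daniel, Nico

A candidate is excluded only if no genotype consistent with his phenotype could produce a type A child with a type B mother.
Daniel (type O): no genotype consistent with that phenotype can produce a type-A child with a type-B mother.
Nico (type B): no genotype consistent with that phenotype can produce a type-A child with a type-B mother.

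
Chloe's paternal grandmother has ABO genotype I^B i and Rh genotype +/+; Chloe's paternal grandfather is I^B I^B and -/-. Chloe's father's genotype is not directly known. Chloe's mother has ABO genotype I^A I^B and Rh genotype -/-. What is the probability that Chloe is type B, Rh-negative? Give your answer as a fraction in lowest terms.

1/4

Chloe's father's ABO genotype from I^B i × I^B I^B: 1/2 I^B I^B, 1/2 I^B i.
Crossing each possibility with the mother I^A I^B and summing P(type B): 1/2·1/2 + 1/2·1/2 = 1/2.
Similarly for Rh via the father's Rh distribution: P(Rh-) = 1/2.
Independent loci: 1/2 × 1/2 = 1/4.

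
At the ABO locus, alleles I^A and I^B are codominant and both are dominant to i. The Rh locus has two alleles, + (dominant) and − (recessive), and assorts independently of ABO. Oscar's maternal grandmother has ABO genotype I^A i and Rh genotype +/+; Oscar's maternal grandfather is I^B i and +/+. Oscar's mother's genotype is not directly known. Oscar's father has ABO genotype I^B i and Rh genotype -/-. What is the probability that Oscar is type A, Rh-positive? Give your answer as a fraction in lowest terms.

1/8

Oscar's mother's ABO genotype from I^A i × I^B i: 1/4 I^A I^B, 1/4 I^A i, 1/4 I^B i, 1/4 i i.
Crossing each possibility with the father I^B i and summing P(type A): 1/4·1/4 + 1/4·1/4 + 1/4·0 + 1/4·0 = 1/8.
Similarly for Rh via the mother's Rh distribution: P(Rh+) = 1.
Independent loci: 1/8 × 1 = 1/8.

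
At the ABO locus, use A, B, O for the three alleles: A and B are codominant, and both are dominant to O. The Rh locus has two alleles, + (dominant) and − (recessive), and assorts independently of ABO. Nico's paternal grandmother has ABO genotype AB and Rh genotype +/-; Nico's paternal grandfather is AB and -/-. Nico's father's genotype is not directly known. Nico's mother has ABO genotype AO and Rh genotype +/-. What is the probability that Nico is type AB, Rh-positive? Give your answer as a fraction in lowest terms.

5/32

Nico's father's ABO genotype from AB × AB: 1/4 AA, 1/2 AB, 1/4 BB.
Crossing each possibility with the mother AO and summing P(type AB): 1/4·0 + 1/2·1/4 + 1/4·1/2 = 1/4.
Similarly for Rh via the father's Rh distribution: P(Rh+) = 5/8.
Independent loci: 1/4 × 5/8 = 5/32.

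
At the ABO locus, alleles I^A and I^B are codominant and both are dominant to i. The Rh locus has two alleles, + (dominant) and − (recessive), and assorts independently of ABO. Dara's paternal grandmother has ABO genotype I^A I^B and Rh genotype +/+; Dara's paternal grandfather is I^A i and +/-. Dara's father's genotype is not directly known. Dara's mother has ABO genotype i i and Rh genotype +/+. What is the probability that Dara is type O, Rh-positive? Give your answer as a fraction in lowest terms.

1/4

Dara's father's ABO genotype from I^A I^B × I^A i: 1/4 I^A I^A, 1/4 I^A I^B, 1/4 I^A i, 1/4 I^B i.
Crossing each possibility with the mother i i and summing P(type O): 1/4·0 + 1/4·0 + 1/4·1/2 + 1/4·1/2 = 1/4.
Similarly for Rh via the father's Rh distribution: P(Rh+) = 1.
Independent loci: 1/4 × 1 = 1/4.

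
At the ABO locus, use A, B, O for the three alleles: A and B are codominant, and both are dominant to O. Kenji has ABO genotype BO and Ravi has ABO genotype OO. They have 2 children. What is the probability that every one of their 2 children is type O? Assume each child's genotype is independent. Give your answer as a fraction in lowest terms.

1/4

ABO cross BO × OO → 1/2 O, 1/2 B.
So P(type O) = 1/2 per child.
All 2 independent: (1/2)^2 = 1/4.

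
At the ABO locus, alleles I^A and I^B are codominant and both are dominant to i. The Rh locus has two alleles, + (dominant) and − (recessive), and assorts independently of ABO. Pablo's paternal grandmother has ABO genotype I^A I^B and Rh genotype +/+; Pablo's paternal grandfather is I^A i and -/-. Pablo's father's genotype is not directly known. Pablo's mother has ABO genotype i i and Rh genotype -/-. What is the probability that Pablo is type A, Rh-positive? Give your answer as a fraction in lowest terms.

Pablo's father's ABO genotype from I^A I^B × I^A i: 1/4 I^A I^A, 1/4 I^A I^B, 1/4 I^A i, 1/4 I^B i.
Crossing each possibility with the mother i i and summing P(type A): 1/4·1 + 1/4·1/2 + 1/4·1/2 + 1/4·0 = 1/2.
Similarly for Rh via the father's Rh distribution: P(Rh+) = 1/2.
Independent loci: 1/2 × 1/2 = 1/4.

1/4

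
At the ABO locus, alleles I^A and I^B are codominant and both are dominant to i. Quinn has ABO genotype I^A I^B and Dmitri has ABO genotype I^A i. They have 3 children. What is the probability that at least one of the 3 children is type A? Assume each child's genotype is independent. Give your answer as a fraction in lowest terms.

7/8

ABO cross I^A I^B × I^A i → 1/2 A, 1/4 B, 1/4 AB.
So P(type A) = 1/2 per child.
P(none) = (1/2)^3 = 1/8; P(at least one) = 1 − 1/8 = 7/8.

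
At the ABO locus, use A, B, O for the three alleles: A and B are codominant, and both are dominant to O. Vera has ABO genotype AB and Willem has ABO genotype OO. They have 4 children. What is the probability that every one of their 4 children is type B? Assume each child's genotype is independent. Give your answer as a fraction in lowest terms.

1/16

ABO cross AB × OO → 1/2 A, 1/2 B.
So P(type B) = 1/2 per child.
All 4 independent: (1/2)^4 = 1/16.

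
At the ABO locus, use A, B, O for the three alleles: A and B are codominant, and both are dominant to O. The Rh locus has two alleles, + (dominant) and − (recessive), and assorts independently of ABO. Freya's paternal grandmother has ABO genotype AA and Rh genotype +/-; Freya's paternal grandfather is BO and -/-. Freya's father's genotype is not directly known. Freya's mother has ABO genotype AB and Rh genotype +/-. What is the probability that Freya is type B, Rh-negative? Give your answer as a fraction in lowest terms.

Freya's father's ABO genotype from AA × BO: 1/2 AB, 1/2 AO.
Crossing each possibility with the mother AB and summing P(type B): 1/2·1/4 + 1/2·1/4 = 1/4.
Similarly for Rh via the father's Rh distribution: P(Rh-) = 3/8.
Independent loci: 1/4 × 3/8 = 3/32.

3/32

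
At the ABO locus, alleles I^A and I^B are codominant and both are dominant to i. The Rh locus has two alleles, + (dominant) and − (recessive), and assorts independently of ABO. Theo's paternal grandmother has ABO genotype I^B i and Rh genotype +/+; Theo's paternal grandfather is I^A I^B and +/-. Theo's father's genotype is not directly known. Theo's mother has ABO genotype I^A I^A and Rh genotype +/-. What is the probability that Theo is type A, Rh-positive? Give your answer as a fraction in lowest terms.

7/16

Theo's father's ABO genotype from I^B i × I^A I^B: 1/4 I^A I^B, 1/4 I^A i, 1/4 I^B I^B, 1/4 I^B i.
Crossing each possibility with the mother I^A I^A and summing P(type A): 1/4·1/2 + 1/4·1 + 1/4·0 + 1/4·1/2 = 1/2.
Similarly for Rh via the father's Rh distribution: P(Rh+) = 7/8.
Independent loci: 1/2 × 7/8 = 7/16.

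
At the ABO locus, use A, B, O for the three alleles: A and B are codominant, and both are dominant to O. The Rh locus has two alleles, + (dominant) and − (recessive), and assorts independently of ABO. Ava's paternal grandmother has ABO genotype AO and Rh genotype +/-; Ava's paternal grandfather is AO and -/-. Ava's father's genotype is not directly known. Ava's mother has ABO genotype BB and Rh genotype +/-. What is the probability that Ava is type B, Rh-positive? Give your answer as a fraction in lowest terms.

Ava's father's ABO genotype from AO × AO: 1/4 AA, 1/2 AO, 1/4 OO.
Crossing each possibility with the mother BB and summing P(type B): 1/4·0 + 1/2·1/2 + 1/4·1 = 1/2.
Similarly for Rh via the father's Rh distribution: P(Rh+) = 5/8.
Independent loci: 1/2 × 5/8 = 5/16.

5/16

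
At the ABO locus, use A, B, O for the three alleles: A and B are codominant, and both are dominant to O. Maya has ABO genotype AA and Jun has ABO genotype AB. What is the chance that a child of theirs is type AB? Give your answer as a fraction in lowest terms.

ABO cross AA × AB → offspring phenotypes: 1/2 A, 1/2 AB.
So P(type AB) = 1/2.

1/2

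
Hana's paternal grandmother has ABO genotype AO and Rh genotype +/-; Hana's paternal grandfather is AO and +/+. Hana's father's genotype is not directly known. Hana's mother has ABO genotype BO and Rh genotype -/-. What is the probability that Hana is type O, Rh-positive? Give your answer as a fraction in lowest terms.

3/16

Hana's father's ABO genotype from AO × AO: 1/4 AA, 1/2 AO, 1/4 OO.
Crossing each possibility with the mother BO and summing P(type O): 1/4·0 + 1/2·1/4 + 1/4·1/2 = 1/4.
Similarly for Rh via the father's Rh distribution: P(Rh+) = 3/4.
Independent loci: 1/4 × 3/4 = 3/16.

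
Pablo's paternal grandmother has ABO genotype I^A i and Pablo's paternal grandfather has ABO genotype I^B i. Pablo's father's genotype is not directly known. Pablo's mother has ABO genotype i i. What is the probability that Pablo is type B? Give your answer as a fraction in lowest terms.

1/4

Pablo's father's ABO genotype from I^A i × I^B i: 1/4 I^A I^B, 1/4 I^A i, 1/4 I^B i, 1/4 i i.
Crossing each possibility with the mother i i and summing P(type B): 1/4·1/2 + 1/4·0 + 1/4·1/2 + 1/4·0 = 1/4.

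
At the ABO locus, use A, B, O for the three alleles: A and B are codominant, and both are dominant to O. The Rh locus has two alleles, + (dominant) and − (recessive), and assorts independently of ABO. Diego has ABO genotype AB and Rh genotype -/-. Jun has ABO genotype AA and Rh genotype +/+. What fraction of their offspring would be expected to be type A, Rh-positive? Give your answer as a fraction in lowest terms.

ABO cross AB × AA → offspring phenotypes: 1/2 A, 1/2 AB.
Rh cross -/- × +/+ → 1 Rh+.
Independent loci: P(type A, Rh-positive) = 1/2 × 1 = 1/2.

1/2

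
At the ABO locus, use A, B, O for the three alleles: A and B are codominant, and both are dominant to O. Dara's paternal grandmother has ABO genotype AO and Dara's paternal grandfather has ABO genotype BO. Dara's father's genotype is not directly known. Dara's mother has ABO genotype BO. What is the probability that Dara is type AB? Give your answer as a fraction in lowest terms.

1/8

Dara's father's ABO genotype from AO × BO: 1/4 AB, 1/4 AO, 1/4 BO, 1/4 OO.
Crossing each possibility with the mother BO and summing P(type AB): 1/4·1/4 + 1/4·1/4 + 1/4·0 + 1/4·0 = 1/8.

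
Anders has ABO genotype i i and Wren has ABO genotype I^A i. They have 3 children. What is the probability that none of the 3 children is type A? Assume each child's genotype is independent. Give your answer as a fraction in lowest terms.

1/8

ABO cross i i × I^A i → 1/2 O, 1/2 A.
So P(type A) = 1/2 per child.
P(not type A) = 1/2 for one child; (1/2)^3 = 1/8.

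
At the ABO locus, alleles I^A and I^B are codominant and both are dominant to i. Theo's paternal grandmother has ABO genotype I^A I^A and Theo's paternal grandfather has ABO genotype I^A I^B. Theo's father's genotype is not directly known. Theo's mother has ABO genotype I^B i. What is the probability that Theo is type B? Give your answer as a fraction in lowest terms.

Theo's father's ABO genotype from I^A I^A × I^A I^B: 1/2 I^A I^A, 1/2 I^A I^B.
Crossing each possibility with the mother I^B i and summing P(type B): 1/2·0 + 1/2·1/2 = 1/4.

1/4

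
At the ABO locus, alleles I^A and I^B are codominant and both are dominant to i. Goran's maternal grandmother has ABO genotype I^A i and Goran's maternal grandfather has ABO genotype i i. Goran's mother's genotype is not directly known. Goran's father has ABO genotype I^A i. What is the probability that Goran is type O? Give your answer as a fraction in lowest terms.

3/8

Goran's mother's ABO genotype from I^A i × i i: 1/2 I^A i, 1/2 i i.
Crossing each possibility with the father I^A i and summing P(type O): 1/2·1/4 + 1/2·1/2 = 3/8.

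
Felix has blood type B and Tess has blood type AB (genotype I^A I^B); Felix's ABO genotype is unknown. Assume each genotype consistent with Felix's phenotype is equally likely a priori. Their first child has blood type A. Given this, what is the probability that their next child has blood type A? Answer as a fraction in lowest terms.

1/4

Possible genotypes: Felix ∈ {I^B I^B, I^B i}; Tess ∈ {I^A I^B}.
Weight each parental genotype pair by prior × P(type-A child):
  I^B i × I^A I^B: posterior weight 1; P(next child type A) = 1/4.
Weighted sum = 1/4.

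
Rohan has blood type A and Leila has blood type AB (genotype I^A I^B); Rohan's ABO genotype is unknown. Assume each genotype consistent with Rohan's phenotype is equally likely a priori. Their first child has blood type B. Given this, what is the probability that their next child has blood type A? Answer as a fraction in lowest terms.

Possible genotypes: Rohan ∈ {I^A I^A, I^A i}; Leila ∈ {I^A I^B}.
Weight each parental genotype pair by prior × P(type-B child):
  I^A i × I^A I^B: posterior weight 1; P(next child type A) = 1/2.
Weighted sum = 1/2.

1/2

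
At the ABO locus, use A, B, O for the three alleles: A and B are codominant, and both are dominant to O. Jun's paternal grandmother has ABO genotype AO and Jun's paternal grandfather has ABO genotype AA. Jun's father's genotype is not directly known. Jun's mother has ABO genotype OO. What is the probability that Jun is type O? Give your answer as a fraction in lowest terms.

1/4

Jun's father's ABO genotype from AO × AA: 1/2 AA, 1/2 AO.
Crossing each possibility with the mother OO and summing P(type O): 1/2·0 + 1/2·1/2 = 1/4.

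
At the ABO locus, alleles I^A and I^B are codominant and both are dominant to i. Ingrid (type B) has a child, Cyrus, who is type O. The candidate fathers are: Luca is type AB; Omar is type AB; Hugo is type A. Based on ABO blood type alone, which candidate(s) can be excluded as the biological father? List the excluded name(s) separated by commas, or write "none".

Luca, Omar

A candidate is excluded only if no genotype consistent with his phenotype could produce a type O child with a type B mother.
Luca (type AB): no genotype consistent with that phenotype can produce a type-O child with a type-B mother.
Omar (type AB): no genotype consistent with that phenotype can produce a type-O child with a type-B mother.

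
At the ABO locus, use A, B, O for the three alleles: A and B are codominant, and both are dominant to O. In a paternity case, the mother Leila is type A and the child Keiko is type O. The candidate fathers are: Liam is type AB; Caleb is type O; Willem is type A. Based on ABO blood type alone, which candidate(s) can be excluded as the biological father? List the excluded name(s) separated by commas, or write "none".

A candidate is excluded only if no genotype consistent with his phenotype could produce a type O child with a type A mother.
Liam (type AB): no genotype consistent with that phenotype can produce a type-O child with a type-A mother.

Liam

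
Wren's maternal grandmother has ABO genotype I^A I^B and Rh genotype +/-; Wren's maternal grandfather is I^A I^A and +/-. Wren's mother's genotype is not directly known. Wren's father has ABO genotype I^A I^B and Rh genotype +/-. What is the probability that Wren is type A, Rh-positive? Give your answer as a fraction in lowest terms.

Wren's mother's ABO genotype from I^A I^B × I^A I^A: 1/2 I^A I^A, 1/2 I^A I^B.
Crossing each possibility with the father I^A I^B and summing P(type A): 1/2·1/2 + 1/2·1/4 = 3/8.
Similarly for Rh via the mother's Rh distribution: P(Rh+) = 3/4.
Independent loci: 3/8 × 3/4 = 9/32.

9/32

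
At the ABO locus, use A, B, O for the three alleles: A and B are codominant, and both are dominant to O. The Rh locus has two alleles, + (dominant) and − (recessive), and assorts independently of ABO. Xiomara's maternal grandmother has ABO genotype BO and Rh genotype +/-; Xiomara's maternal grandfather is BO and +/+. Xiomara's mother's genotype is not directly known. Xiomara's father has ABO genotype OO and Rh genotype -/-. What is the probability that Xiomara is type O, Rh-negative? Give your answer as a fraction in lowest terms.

Xiomara's mother's ABO genotype from BO × BO: 1/4 BB, 1/2 BO, 1/4 OO.
Crossing each possibility with the father OO and summing P(type O): 1/4·0 + 1/2·1/2 + 1/4·1 = 1/2.
Similarly for Rh via the mother's Rh distribution: P(Rh-) = 1/4.
Independent loci: 1/2 × 1/4 = 1/8.

1/8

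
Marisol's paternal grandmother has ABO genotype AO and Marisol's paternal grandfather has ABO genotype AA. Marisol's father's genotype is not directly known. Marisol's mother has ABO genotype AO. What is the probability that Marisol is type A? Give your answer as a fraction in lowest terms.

Marisol's father's ABO genotype from AO × AA: 1/2 AA, 1/2 AO.
Crossing each possibility with the mother AO and summing P(type A): 1/2·1 + 1/2·3/4 = 7/8.

7/8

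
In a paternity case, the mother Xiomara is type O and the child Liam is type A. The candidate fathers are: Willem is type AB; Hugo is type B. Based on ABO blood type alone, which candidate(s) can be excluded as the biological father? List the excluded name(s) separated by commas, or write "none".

A candidate is excluded only if no genotype consistent with his phenotype could produce a type A child with a type O mother.
Hugo (type B): no genotype consistent with that phenotype can produce a type-A child with a type-O mother.

Hugo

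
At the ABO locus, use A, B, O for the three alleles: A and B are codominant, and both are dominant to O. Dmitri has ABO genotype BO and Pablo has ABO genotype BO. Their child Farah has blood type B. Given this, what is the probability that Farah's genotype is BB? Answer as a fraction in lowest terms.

1/3

Cross BO × BO → 1/4 BB, 1/2 BO, 1/4 OO.
Type-B genotypes among offspring: BB (1/4), BO (1/2); total 3/4.
P(BB | type B) = (1/4) / (3/4) = 1/3.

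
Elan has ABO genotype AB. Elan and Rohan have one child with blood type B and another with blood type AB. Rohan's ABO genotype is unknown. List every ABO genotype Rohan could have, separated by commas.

AB, AO, BB, BO

For each candidate genotype of Rohan, check whether crossing it with AB can produce every observed child phenotype.
  AA → possible child types {A, AB} ✗
  AB → possible child types {A, B, AB} ✓
  AO → possible child types {A, B, AB} ✓
  BB → possible child types {B, AB} ✓
  BO → possible child types {A, B, AB} ✓
  OO → possible child types {A, B} ✗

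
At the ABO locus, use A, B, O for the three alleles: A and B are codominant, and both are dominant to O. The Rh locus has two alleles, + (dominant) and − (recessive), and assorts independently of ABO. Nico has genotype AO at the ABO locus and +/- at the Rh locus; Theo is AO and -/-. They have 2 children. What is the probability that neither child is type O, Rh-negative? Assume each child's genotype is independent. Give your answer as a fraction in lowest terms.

ABO cross AO × AO → 1/4 O, 3/4 A.
Rh cross +/- × -/- → 1/2 Rh+, 1/2 Rh-; so P(type O, Rh-negative) = 1/4 × 1/2 = 1/8 per child.
P(not type O, Rh-negative) = 7/8 for one child; (7/8)^2 = 49/64.

49/64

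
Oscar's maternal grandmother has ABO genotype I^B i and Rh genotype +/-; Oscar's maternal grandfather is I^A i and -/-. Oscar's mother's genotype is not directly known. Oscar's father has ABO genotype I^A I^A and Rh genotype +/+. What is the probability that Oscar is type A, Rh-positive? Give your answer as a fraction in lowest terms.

3/4

Oscar's mother's ABO genotype from I^B i × I^A i: 1/4 I^A I^B, 1/4 I^A i, 1/4 I^B i, 1/4 i i.
Crossing each possibility with the father I^A I^A and summing P(type A): 1/4·1/2 + 1/4·1 + 1/4·1/2 + 1/4·1 = 3/4.
Similarly for Rh via the mother's Rh distribution: P(Rh+) = 1.
Independent loci: 3/4 × 1 = 3/4.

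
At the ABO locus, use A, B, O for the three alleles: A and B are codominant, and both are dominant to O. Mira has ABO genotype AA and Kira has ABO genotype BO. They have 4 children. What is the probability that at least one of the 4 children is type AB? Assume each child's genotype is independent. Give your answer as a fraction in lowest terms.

ABO cross AA × BO → 1/2 A, 1/2 AB.
So P(type AB) = 1/2 per child.
P(none) = (1/2)^4 = 1/16; P(at least one) = 1 − 1/16 = 15/16.

15/16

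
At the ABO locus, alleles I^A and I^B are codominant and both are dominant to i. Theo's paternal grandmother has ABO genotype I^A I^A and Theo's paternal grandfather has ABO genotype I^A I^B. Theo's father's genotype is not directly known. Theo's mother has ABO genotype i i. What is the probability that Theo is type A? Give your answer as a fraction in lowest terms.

Theo's father's ABO genotype from I^A I^A × I^A I^B: 1/2 I^A I^A, 1/2 I^A I^B.
Crossing each possibility with the mother i i and summing P(type A): 1/2·1 + 1/2·1/2 = 3/4.

3/4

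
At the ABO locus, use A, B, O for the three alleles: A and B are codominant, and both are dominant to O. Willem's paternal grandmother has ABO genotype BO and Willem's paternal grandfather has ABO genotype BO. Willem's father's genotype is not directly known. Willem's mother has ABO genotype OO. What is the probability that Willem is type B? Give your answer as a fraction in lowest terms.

Willem's father's ABO genotype from BO × BO: 1/4 BB, 1/2 BO, 1/4 OO.
Crossing each possibility with the mother OO and summing P(type B): 1/4·1 + 1/2·1/2 + 1/4·0 = 1/2.

1/2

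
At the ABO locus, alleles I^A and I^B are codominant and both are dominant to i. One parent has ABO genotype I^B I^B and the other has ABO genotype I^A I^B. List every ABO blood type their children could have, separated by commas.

Gametes from I^B I^B × I^A I^B give offspring ABO genotypes I^A I^B, I^B I^B, i.e. phenotypes B, AB.

B, AB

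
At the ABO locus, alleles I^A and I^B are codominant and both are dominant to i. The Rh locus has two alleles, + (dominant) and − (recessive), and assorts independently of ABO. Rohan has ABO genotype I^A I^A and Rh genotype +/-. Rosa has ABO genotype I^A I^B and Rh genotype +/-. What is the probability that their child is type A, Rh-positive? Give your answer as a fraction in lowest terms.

3/8

ABO cross I^A I^A × I^A I^B → offspring phenotypes: 1/2 A, 1/2 AB.
Rh cross +/- × +/- → 3/4 Rh+, 1/4 Rh-.
Independent loci: P(type A, Rh-positive) = 1/2 × 3/4 = 3/8.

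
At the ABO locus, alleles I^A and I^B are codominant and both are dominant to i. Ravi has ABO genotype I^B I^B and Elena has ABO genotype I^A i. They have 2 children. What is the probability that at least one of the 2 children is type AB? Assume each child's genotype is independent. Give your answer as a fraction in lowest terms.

3/4

ABO cross I^B I^B × I^A i → 1/2 B, 1/2 AB.
So P(type AB) = 1/2 per child.
P(none) = (1/2)^2 = 1/4; P(at least one) = 1 − 1/4 = 3/4.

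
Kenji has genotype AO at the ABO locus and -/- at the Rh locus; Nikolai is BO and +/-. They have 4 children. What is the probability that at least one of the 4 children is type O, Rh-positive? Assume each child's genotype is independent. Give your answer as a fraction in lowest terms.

1695/4096

ABO cross AO × BO → 1/4 O, 1/4 A, 1/4 B, 1/4 AB.
Rh cross -/- × +/- → 1/2 Rh+, 1/2 Rh-; so P(type O, Rh-positive) = 1/4 × 1/2 = 1/8 per child.
P(none) = (7/8)^4 = 2401/4096; P(at least one) = 1 − 2401/4096 = 1695/4096.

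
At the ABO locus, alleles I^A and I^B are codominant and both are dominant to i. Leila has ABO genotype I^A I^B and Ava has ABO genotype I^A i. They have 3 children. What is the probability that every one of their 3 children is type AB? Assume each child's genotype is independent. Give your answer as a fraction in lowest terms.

1/64

ABO cross I^A I^B × I^A i → 1/2 A, 1/4 B, 1/4 AB.
So P(type AB) = 1/4 per child.
All 3 independent: (1/4)^3 = 1/64.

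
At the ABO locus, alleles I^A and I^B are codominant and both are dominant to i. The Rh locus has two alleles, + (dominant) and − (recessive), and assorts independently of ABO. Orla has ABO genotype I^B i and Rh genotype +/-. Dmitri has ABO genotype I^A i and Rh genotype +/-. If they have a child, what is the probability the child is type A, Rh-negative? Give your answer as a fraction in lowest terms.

ABO cross I^B i × I^A i → offspring phenotypes: 1/4 O, 1/4 A, 1/4 B, 1/4 AB.
Rh cross +/- × +/- → 3/4 Rh+, 1/4 Rh-.
Independent loci: P(type A, Rh-negative) = 1/4 × 1/4 = 1/16.

1/16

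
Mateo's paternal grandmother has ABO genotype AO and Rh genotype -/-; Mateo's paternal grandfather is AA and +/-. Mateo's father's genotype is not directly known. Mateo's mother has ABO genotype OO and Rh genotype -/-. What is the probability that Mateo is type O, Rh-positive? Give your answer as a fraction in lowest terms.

Mateo's father's ABO genotype from AO × AA: 1/2 AA, 1/2 AO.
Crossing each possibility with the mother OO and summing P(type O): 1/2·0 + 1/2·1/2 = 1/4.
Similarly for Rh via the father's Rh distribution: P(Rh+) = 1/4.
Independent loci: 1/4 × 1/4 = 1/16.

1/16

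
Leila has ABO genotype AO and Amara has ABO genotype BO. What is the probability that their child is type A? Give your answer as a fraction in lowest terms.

1/4

ABO cross AO × BO → offspring phenotypes: 1/4 O, 1/4 A, 1/4 B, 1/4 AB.
So P(type A) = 1/4.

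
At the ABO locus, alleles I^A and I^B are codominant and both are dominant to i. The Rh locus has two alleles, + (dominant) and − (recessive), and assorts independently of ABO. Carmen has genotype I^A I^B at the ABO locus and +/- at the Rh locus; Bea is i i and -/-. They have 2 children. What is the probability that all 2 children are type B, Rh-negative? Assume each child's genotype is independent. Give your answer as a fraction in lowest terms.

ABO cross I^A I^B × i i → 1/2 A, 1/2 B.
Rh cross +/- × -/- → 1/2 Rh+, 1/2 Rh-; so P(type B, Rh-negative) = 1/2 × 1/2 = 1/4 per child.
All 2 independent: (1/4)^2 = 1/16.

1/16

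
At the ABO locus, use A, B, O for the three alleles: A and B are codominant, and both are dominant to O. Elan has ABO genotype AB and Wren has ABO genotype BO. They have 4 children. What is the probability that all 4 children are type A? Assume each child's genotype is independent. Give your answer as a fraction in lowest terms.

ABO cross AB × BO → 1/4 A, 1/2 B, 1/4 AB.
So P(type A) = 1/4 per child.
All 4 independent: (1/4)^4 = 1/256.

1/256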